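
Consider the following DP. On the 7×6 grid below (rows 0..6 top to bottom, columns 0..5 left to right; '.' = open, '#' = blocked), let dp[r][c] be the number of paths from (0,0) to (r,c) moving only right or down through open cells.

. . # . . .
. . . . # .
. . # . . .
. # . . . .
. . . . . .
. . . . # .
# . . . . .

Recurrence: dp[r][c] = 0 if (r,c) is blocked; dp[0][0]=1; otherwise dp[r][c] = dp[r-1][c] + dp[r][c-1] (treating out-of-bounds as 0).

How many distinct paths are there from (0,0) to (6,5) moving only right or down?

24

r\c   0   1   2   3   4   5
  0   1   1   0   0   0   0
  1   1   2   2   2   0   0
  2   1   3   0   2   2   2
  3   1   0   0   2   4   6
  4   1   1   1   3   7  13
  5   1   2   3   6   0  13
  6   0   2   5  11  11  24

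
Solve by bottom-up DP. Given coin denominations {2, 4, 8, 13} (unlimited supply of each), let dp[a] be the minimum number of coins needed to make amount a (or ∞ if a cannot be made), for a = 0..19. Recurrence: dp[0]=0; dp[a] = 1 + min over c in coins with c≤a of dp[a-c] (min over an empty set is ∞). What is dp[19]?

3

 a  0  1  2  3  4  5  6  7  8  9 10 11 12 13 14 15 16 17 18 19
dp  0  -  1  -  1  -  2  -  1  -  2  -  2  1  3  2  2  2  3  3
(- denotes ∞ / unreachable)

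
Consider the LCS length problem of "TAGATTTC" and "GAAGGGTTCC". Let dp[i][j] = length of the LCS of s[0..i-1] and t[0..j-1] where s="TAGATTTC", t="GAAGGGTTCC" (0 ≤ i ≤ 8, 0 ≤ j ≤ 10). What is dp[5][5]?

2

   ''  G  A  A  G  G  G  T  T  C  C
''  0  0  0  0  0  0  0  0  0  0  0
 T  0  0  0  0  0  0  0  1  1  1  1
 A  0  0  1  1  1  1  1  1  1  1  1
 G  0  1  1  1  2  2  2  2  2  2  2
 A  0  1  2  2  2  2  2  2  2  2  2
 T  0  1  2  2  2  2  2  3  3  3  3
 T  0  1  2  2  2  2  2  3  4  4  4
 T  0  1  2  2  2  2  2  3  4  4  4
 C  0  1  2  2  2  2  2  3  4  5  5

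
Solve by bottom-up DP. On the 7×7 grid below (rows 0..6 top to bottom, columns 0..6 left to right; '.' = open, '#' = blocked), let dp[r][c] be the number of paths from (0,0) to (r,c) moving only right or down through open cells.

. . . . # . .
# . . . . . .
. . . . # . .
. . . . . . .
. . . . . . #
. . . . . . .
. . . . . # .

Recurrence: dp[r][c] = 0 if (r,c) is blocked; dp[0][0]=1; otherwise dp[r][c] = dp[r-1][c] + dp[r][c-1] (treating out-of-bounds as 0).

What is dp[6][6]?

r\c   0   1   2   3   4   5   6
  0   1   1   1   1   0   0   0
  1   0   1   2   3   3   3   3
  2   0   1   3   6   0   3   6
  3   0   1   4  10  10  13  19
  4   0   1   5  15  25  38   0
  5   0   1   6  21  46  84  84
  6   0   1   7  28  74   0  84

84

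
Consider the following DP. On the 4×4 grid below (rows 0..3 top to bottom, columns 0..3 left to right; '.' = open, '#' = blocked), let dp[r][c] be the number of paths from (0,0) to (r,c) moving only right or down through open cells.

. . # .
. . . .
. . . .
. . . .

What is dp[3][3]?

r\c   0   1   2   3
  0   1   1   0   0
  1   1   2   2   2
  2   1   3   5   7
  3   1   4   9  16

16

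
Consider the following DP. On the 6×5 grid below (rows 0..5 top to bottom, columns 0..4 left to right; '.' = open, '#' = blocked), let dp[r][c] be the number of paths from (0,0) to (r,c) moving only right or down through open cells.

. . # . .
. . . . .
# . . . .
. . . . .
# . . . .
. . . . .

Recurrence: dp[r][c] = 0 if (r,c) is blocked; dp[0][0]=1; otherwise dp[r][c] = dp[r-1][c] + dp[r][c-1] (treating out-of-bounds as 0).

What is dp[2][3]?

6

r\c   0   1   2   3   4
  0   1   1   0   0   0
  1   1   2   2   2   2
  2   0   2   4   6   8
  3   0   2   6  12  20
  4   0   2   8  20  40
  5   0   2  10  30  70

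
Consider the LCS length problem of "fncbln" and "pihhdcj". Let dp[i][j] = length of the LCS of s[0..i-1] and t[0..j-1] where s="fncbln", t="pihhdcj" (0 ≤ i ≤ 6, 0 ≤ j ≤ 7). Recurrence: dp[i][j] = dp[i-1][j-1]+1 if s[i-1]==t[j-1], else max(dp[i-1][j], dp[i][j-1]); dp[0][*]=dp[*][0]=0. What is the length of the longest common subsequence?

1

   ''  p  i  h  h  d  c  j
''  0  0  0  0  0  0  0  0
 f  0  0  0  0  0  0  0  0
 n  0  0  0  0  0  0  0  0
 c  0  0  0  0  0  0  1  1
 b  0  0  0  0  0  0  1  1
 l  0  0  0  0  0  0  1  1
 n  0  0  0  0  0  0  1  1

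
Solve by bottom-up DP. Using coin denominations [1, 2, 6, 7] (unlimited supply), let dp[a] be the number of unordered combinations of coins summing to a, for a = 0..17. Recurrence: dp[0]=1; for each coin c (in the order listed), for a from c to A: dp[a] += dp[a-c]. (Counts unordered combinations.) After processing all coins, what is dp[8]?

after  coin     0     1     2     3     4     5     6     7     8     9    10    11    12    13    14    15    16    17
          1     1     1     1     1     1     1     1     1     1     1     1     1     1     1     1     1     1     1
          2     1     1     2     2     3     3     4     4     5     5     6     6     7     7     8     8     9     9
          6     1     1     2     2     3     3     5     5     7     7     9     9    12    12    15    15    18    18
          7     1     1     2     2     3     3     5     6     8     9    11    12    15    17    21    23    27    29

8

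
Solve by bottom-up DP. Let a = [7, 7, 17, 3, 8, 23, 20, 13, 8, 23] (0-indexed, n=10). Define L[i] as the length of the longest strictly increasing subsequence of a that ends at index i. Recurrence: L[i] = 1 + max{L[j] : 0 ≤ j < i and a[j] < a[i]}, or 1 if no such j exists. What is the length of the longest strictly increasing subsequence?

   i    0    1    2    3    4    5    6    7    8    9
a[i]    7    7   17    3    8   23   20   13    8   23
L[i]    1    1    2    1    2    3    3    3    2    4

4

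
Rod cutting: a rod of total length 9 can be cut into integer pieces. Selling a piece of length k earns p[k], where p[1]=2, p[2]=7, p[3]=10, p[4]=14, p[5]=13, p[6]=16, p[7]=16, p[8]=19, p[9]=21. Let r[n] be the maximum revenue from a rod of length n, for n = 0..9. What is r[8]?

   n    0    1    2    3    4    5    6    7    8    9
r[n]    0    2    7   10   14   17   21   24   28   31

28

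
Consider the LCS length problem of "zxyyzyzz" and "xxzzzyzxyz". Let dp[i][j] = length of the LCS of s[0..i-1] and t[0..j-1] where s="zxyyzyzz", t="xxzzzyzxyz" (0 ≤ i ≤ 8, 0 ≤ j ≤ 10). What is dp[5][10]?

   ''  x  x  z  z  z  y  z  x  y  z
''  0  0  0  0  0  0  0  0  0  0  0
 z  0  0  0  1  1  1  1  1  1  1  1
 x  0  1  1  1  1  1  1  1  2  2  2
 y  0  1  1  1  1  1  2  2  2  3  3
 y  0  1  1  1  1  1  2  2  2  3  3
 z  0  1  1  2  2  2  2  3  3  3  4
 y  0  1  1  2  2  2  3  3  3  4  4
 z  0  1  1  2  3  3  3  4  4  4  5
 z  0  1  1  2  3  4  4  4  4  4  5

4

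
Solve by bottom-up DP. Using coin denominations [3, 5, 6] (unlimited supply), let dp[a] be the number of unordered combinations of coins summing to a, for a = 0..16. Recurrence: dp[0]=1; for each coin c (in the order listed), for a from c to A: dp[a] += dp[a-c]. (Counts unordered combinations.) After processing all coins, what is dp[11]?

2

after  coin     0     1     2     3     4     5     6     7     8     9    10    11    12    13    14    15    16
          3     1     0     0     1     0     0     1     0     0     1     0     0     1     0     0     1     0
          5     1     0     0     1     0     1     1     0     1     1     1     1     1     1     1     2     1
          6     1     0     0     1     0     1     2     0     1     2     1     2     3     1     2     4     2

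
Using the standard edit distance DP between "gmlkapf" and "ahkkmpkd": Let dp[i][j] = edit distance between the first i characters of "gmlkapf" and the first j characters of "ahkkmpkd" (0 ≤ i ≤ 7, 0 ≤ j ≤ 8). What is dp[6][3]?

   ''  a  h  k  k  m  p  k  d
''  0  1  2  3  4  5  6  7  8
 g  1  1  2  3  4  5  6  7  8
 m  2  2  2  3  4  4  5  6  7
 l  3  3  3  3  4  5  5  6  7
 k  4  4  4  3  3  4  5  5  6
 a  5  4  5  4  4  4  5  6  6
 p  6  5  5  5  5  5  4  5  6
 f  7  6  6  6  6  6  5  5  6

5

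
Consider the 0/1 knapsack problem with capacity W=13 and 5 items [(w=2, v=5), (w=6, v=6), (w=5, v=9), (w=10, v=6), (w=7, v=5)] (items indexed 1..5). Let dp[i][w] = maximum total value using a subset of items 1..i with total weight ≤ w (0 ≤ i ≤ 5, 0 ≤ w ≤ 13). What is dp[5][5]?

i\w   0   1   2   3   4   5   6   7   8   9  10  11  12  13
  0   0   0   0   0   0   0   0   0   0   0   0   0   0   0
  1   0   0   5   5   5   5   5   5   5   5   5   5   5   5
  2   0   0   5   5   5   5   6   6  11  11  11  11  11  11
  3   0   0   5   5   5   9   9  14  14  14  14  15  15  20
  4   0   0   5   5   5   9   9  14  14  14  14  15  15  20
  5   0   0   5   5   5   9   9  14  14  14  14  15  15  20

9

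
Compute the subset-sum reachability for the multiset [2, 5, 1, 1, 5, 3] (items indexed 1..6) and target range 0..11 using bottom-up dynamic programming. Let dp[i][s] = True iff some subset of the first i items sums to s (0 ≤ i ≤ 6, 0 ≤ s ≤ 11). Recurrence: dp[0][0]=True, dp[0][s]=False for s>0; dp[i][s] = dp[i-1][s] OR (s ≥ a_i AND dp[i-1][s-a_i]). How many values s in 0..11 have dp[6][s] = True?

12

i\s   0   1   2   3   4   5   6   7   8   9  10  11
  0   T   F   F   F   F   F   F   F   F   F   F   F
  1   T   F   T   F   F   F   F   F   F   F   F   F
  2   T   F   T   F   F   T   F   T   F   F   F   F
  3   T   T   T   T   F   T   T   T   T   F   F   F
  4   T   T   T   T   T   T   T   T   T   T   F   F
  5   T   T   T   T   T   T   T   T   T   T   T   T
  6   T   T   T   T   T   T   T   T   T   T   T   T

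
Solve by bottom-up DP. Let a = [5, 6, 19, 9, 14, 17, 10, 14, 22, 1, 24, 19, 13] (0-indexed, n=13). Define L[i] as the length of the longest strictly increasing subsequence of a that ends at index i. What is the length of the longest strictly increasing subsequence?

7

   i    0    1    2    3    4    5    6    7    8    9   10   11   12
a[i]    5    6   19    9   14   17   10   14   22    1   24   19   13
L[i]    1    2    3    3    4    5    4    5    6    1    7    6    5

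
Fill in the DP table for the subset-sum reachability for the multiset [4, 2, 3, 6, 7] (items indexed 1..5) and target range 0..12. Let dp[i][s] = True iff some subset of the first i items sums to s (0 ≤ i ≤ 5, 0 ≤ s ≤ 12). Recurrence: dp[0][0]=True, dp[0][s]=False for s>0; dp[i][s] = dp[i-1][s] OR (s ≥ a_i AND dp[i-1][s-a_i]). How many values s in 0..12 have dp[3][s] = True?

8

i\s   0   1   2   3   4   5   6   7   8   9  10  11  12
  0   T   F   F   F   F   F   F   F   F   F   F   F   F
  1   T   F   F   F   T   F   F   F   F   F   F   F   F
  2   T   F   T   F   T   F   T   F   F   F   F   F   F
  3   T   F   T   T   T   T   T   T   F   T   F   F   F
  4   T   F   T   T   T   T   T   T   T   T   T   T   T
  5   T   F   T   T   T   T   T   T   T   T   T   T   T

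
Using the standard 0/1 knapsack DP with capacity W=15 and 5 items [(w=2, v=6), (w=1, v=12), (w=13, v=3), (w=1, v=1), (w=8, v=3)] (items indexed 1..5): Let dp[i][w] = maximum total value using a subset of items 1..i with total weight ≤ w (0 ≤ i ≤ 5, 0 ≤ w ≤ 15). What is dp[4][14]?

i\w   0   1   2   3   4   5   6   7   8   9  10  11  12  13  14  15
  0   0   0   0   0   0   0   0   0   0   0   0   0   0   0   0   0
  1   0   0   6   6   6   6   6   6   6   6   6   6   6   6   6   6
  2   0  12  12  18  18  18  18  18  18  18  18  18  18  18  18  18
  3   0  12  12  18  18  18  18  18  18  18  18  18  18  18  18  18
  4   0  12  13  18  19  19  19  19  19  19  19  19  19  19  19  19
  5   0  12  13  18  19  19  19  19  19  19  19  21  22  22  22  22

19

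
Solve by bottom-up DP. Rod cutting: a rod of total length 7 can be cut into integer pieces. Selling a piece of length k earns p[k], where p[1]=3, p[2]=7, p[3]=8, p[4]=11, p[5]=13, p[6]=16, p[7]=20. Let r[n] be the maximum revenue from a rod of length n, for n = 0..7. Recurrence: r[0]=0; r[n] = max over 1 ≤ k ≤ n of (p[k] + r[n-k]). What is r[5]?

   n    0    1    2    3    4    5    6    7
r[n]    0    3    7   10   14   17   21   24

17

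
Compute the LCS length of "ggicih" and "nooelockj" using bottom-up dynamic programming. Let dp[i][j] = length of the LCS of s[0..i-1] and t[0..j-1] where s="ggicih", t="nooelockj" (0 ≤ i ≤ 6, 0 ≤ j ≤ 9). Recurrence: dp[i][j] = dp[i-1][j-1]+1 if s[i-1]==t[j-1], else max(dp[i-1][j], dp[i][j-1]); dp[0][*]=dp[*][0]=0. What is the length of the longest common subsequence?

   ''  n  o  o  e  l  o  c  k  j
''  0  0  0  0  0  0  0  0  0  0
 g  0  0  0  0  0  0  0  0  0  0
 g  0  0  0  0  0  0  0  0  0  0
 i  0  0  0  0  0  0  0  0  0  0
 c  0  0  0  0  0  0  0  1  1  1
 i  0  0  0  0  0  0  0  1  1  1
 h  0  0  0  0  0  0  0  1  1  1

1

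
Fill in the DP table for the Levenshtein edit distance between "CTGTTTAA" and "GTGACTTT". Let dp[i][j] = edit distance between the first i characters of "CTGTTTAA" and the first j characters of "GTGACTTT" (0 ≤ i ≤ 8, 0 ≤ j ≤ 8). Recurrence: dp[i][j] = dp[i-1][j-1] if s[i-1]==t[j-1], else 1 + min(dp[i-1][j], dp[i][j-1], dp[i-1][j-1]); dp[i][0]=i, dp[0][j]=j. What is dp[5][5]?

3

   ''  G  T  G  A  C  T  T  T
''  0  1  2  3  4  5  6  7  8
 C  1  1  2  3  4  4  5  6  7
 T  2  2  1  2  3  4  4  5  6
 G  3  2  2  1  2  3  4  5  6
 T  4  3  2  2  2  3  3  4  5
 T  5  4  3  3  3  3  3  3  4
 T  6  5  4  4  4  4  3  3  3
 A  7  6  5  5  4  5  4  4  4
 A  8  7  6  6  5  5  5  5  5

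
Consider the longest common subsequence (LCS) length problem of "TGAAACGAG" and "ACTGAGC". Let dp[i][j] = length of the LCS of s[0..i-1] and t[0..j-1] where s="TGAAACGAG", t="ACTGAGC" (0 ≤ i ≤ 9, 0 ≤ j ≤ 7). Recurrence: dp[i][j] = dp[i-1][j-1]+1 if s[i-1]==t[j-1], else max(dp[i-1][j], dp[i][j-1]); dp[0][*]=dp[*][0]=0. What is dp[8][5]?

   ''  A  C  T  G  A  G  C
''  0  0  0  0  0  0  0  0
 T  0  0  0  1  1  1  1  1
 G  0  0  0  1  2  2  2  2
 A  0  1  1  1  2  3  3  3
 A  0  1  1  1  2  3  3  3
 A  0  1  1  1  2  3  3  3
 C  0  1  2  2  2  3  3  4
 G  0  1  2  2  3  3  4  4
 A  0  1  2  2  3  4  4  4
 G  0  1  2  2  3  4  5  5

4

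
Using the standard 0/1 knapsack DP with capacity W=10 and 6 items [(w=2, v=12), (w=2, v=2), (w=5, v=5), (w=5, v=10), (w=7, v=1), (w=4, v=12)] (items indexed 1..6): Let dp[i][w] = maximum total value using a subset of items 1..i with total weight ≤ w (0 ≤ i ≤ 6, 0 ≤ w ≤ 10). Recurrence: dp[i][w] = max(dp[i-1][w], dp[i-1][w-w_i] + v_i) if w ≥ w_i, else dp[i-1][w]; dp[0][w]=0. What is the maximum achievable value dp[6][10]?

i\w   0   1   2   3   4   5   6   7   8   9  10
  0   0   0   0   0   0   0   0   0   0   0   0
  1   0   0  12  12  12  12  12  12  12  12  12
  2   0   0  12  12  14  14  14  14  14  14  14
  3   0   0  12  12  14  14  14  17  17  19  19
  4   0   0  12  12  14  14  14  22  22  24  24
  5   0   0  12  12  14  14  14  22  22  24  24
  6   0   0  12  12  14  14  24  24  26  26  26

26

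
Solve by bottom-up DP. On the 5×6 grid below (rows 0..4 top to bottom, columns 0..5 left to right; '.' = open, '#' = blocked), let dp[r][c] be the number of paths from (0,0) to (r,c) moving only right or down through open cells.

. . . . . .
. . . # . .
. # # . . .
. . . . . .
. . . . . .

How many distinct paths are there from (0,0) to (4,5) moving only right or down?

11

r\c   0   1   2   3   4   5
  0   1   1   1   1   1   1
  1   1   2   3   0   1   2
  2   1   0   0   0   1   3
  3   1   1   1   1   2   5
  4   1   2   3   4   6  11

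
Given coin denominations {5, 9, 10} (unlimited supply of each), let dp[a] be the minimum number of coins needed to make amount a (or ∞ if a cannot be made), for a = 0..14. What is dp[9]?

 a  0  1  2  3  4  5  6  7  8  9 10 11 12 13 14
dp  0  -  -  -  -  1  -  -  -  1  1  -  -  -  2
(- denotes ∞ / unreachable)

1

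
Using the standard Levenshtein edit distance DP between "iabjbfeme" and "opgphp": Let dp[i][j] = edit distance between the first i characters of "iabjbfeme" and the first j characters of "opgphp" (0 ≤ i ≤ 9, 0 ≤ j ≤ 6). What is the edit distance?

9

   ''  o  p  g  p  h  p
''  0  1  2  3  4  5  6
 i  1  1  2  3  4  5  6
 a  2  2  2  3  4  5  6
 b  3  3  3  3  4  5  6
 j  4  4  4  4  4  5  6
 b  5  5  5  5  5  5  6
 f  6  6  6  6  6  6  6
 e  7  7  7  7  7  7  7
 m  8  8  8  8  8  8  8
 e  9  9  9  9  9  9  9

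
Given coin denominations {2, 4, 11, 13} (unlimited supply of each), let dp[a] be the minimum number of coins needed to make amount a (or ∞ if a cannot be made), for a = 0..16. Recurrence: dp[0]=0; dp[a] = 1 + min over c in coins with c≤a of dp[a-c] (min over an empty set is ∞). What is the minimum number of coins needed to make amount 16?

4

 a  0  1  2  3  4  5  6  7  8  9 10 11 12 13 14 15 16
dp  0  -  1  -  1  -  2  -  2  -  3  1  3  1  4  2  4
(- denotes ∞ / unreachable)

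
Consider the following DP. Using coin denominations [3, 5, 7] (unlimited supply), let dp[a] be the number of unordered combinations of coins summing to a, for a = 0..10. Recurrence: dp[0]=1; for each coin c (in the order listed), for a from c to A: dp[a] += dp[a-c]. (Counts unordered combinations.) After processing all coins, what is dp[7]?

1

after  coin     0     1     2     3     4     5     6     7     8     9    10
          3     1     0     0     1     0     0     1     0     0     1     0
          5     1     0     0     1     0     1     1     0     1     1     1
          7     1     0     0     1     0     1     1     1     1     1     2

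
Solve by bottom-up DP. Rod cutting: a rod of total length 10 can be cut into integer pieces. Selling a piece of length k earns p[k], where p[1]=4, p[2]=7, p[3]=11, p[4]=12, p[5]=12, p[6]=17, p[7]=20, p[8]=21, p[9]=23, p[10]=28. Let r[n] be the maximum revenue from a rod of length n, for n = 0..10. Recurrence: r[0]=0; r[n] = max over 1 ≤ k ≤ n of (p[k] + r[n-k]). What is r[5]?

20

   n    0    1    2    3    4    5    6    7    8    9   10
r[n]    0    4    8   12   16   20   24   28   32   36   40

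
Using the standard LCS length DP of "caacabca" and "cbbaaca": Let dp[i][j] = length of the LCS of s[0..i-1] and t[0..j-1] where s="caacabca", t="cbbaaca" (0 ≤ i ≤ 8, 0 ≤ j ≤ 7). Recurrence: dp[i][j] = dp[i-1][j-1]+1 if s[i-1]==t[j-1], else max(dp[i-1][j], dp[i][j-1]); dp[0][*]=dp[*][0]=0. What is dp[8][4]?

   ''  c  b  b  a  a  c  a
''  0  0  0  0  0  0  0  0
 c  0  1  1  1  1  1  1  1
 a  0  1  1  1  2  2  2  2
 a  0  1  1  1  2  3  3  3
 c  0  1  1  1  2  3  4  4
 a  0  1  1  1  2  3  4  5
 b  0  1  2  2  2  3  4  5
 c  0  1  2  2  2  3  4  5
 a  0  1  2  2  3  3  4  5

3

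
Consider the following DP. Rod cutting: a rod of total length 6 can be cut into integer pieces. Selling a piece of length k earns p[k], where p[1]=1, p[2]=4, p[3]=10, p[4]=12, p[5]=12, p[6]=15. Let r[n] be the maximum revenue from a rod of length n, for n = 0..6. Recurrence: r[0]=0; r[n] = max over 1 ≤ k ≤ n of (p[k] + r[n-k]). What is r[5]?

   n    0    1    2    3    4    5    6
r[n]    0    1    4   10   12   14   20

14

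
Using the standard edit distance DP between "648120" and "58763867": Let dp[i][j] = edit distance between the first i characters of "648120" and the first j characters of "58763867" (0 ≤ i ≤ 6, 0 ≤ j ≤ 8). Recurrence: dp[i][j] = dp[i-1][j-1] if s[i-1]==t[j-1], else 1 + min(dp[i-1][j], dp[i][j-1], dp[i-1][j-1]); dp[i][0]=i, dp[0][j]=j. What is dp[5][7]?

6

   ''  5  8  7  6  3  8  6  7
''  0  1  2  3  4  5  6  7  8
 6  1  1  2  3  3  4  5  6  7
 4  2  2  2  3  4  4  5  6  7
 8  3  3  2  3  4  5  4  5  6
 1  4  4  3  3  4  5  5  5  6
 2  5  5  4  4  4  5  6  6  6
 0  6  6  5  5  5  5  6  7  7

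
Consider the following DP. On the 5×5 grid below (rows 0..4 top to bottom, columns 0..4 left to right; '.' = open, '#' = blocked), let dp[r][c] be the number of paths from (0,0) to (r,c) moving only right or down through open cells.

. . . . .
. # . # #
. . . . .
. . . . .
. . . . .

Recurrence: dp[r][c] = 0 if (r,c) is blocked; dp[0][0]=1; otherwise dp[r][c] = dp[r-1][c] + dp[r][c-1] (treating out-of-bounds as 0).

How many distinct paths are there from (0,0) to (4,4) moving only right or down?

r\c   0   1   2   3   4
  0   1   1   1   1   1
  1   1   0   1   0   0
  2   1   1   2   2   2
  3   1   2   4   6   8
  4   1   3   7  13  21

21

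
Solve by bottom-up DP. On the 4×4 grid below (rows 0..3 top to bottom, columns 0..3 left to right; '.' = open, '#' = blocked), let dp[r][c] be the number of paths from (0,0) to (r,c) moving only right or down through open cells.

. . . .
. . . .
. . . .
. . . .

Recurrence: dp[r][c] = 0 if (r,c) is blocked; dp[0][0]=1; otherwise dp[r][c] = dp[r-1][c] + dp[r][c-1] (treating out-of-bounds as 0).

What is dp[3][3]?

20

r\c   0   1   2   3
  0   1   1   1   1
  1   1   2   3   4
  2   1   3   6  10
  3   1   4  10  20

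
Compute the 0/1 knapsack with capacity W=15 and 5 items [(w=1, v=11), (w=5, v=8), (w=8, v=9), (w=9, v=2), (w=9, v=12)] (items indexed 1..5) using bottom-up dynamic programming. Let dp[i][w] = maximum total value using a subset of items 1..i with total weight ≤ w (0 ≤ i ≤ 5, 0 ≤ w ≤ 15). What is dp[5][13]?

i\w   0   1   2   3   4   5   6   7   8   9  10  11  12  13  14  15
  0   0   0   0   0   0   0   0   0   0   0   0   0   0   0   0   0
  1   0  11  11  11  11  11  11  11  11  11  11  11  11  11  11  11
  2   0  11  11  11  11  11  19  19  19  19  19  19  19  19  19  19
  3   0  11  11  11  11  11  19  19  19  20  20  20  20  20  28  28
  4   0  11  11  11  11  11  19  19  19  20  20  20  20  20  28  28
  5   0  11  11  11  11  11  19  19  19  20  23  23  23  23  28  31

23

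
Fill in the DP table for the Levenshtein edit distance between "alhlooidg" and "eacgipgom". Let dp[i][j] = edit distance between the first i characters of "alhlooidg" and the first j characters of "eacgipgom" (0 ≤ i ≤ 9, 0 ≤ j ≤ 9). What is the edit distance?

   ''  e  a  c  g  i  p  g  o  m
''  0  1  2  3  4  5  6  7  8  9
 a  1  1  1  2  3  4  5  6  7  8
 l  2  2  2  2  3  4  5  6  7  8
 h  3  3  3  3  3  4  5  6  7  8
 l  4  4  4  4  4  4  5  6  7  8
 o  5  5  5  5  5  5  5  6  6  7
 o  6  6  6  6  6  6  6  6  6  7
 i  7  7  7  7  7  6  7  7  7  7
 d  8  8  8  8  8  7  7  8  8  8
 g  9  9  9  9  8  8  8  7  8  9

9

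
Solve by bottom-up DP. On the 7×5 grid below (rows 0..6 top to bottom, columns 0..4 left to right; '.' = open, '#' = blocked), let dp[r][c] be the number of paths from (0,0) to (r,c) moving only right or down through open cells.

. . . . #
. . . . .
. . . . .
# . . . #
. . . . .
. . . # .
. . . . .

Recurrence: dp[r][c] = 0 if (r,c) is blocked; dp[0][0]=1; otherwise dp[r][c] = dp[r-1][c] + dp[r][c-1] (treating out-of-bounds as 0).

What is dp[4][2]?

r\c   0   1   2   3   4
  0   1   1   1   1   0
  1   1   2   3   4   4
  2   1   3   6  10  14
  3   0   3   9  19   0
  4   0   3  12  31  31
  5   0   3  15   0  31
  6   0   3  18  18  49

12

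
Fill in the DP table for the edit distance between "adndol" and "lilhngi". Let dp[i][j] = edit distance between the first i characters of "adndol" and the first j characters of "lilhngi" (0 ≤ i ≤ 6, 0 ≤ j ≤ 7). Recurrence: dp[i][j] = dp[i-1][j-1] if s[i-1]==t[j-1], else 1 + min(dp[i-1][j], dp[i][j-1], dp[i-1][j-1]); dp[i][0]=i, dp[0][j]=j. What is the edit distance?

7

   ''  l  i  l  h  n  g  i
''  0  1  2  3  4  5  6  7
 a  1  1  2  3  4  5  6  7
 d  2  2  2  3  4  5  6  7
 n  3  3  3  3  4  4  5  6
 d  4  4  4  4  4  5  5  6
 o  5  5  5  5  5  5  6  6
 l  6  5  6  5  6  6  6  7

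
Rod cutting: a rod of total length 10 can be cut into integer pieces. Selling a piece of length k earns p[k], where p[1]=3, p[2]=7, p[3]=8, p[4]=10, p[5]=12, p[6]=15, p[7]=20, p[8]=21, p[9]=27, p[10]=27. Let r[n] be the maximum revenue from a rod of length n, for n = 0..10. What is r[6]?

21

   n    0    1    2    3    4    5    6    7    8    9   10
r[n]    0    3    7   10   14   17   21   24   28   31   35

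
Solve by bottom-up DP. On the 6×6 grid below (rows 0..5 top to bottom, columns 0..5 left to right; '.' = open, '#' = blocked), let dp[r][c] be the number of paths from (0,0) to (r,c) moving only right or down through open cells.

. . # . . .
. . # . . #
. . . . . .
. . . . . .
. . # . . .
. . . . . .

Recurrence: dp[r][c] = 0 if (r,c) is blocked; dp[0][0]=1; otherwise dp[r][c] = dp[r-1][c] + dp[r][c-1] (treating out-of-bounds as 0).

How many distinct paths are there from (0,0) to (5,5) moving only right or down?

78

r\c   0   1   2   3   4   5
  0   1   1   0   0   0   0
  1   1   2   0   0   0   0
  2   1   3   3   3   3   3
  3   1   4   7  10  13  16
  4   1   5   0  10  23  39
  5   1   6   6  16  39  78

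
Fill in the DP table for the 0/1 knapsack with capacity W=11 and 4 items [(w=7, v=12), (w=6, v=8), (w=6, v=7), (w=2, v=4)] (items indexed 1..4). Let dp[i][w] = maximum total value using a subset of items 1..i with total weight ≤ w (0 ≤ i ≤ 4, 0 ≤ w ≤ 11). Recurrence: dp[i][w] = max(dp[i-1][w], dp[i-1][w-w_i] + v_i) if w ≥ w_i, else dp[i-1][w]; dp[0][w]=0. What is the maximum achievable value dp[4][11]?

16

i\w   0   1   2   3   4   5   6   7   8   9  10  11
  0   0   0   0   0   0   0   0   0   0   0   0   0
  1   0   0   0   0   0   0   0  12  12  12  12  12
  2   0   0   0   0   0   0   8  12  12  12  12  12
  3   0   0   0   0   0   0   8  12  12  12  12  12
  4   0   0   4   4   4   4   8  12  12  16  16  16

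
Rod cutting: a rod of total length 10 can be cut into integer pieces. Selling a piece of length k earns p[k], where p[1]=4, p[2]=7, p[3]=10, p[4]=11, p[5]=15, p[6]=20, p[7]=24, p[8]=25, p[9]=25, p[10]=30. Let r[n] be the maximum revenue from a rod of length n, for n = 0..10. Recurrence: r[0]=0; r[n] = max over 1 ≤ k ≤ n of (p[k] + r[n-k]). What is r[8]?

32

   n    0    1    2    3    4    5    6    7    8    9   10
r[n]    0    4    8   12   16   20   24   28   32   36   40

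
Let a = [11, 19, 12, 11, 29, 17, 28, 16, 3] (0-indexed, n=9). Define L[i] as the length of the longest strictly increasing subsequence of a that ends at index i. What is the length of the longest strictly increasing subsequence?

   i    0    1    2    3    4    5    6    7    8
a[i]   11   19   12   11   29   17   28   16    3
L[i]    1    2    2    1    3    3    4    3    1

4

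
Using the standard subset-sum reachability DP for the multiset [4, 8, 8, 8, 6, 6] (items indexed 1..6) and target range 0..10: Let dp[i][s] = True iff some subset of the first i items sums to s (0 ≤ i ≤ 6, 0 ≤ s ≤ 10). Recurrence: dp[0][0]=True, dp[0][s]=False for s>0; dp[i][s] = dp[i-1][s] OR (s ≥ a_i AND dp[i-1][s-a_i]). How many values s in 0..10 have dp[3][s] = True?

3

i\s   0   1   2   3   4   5   6   7   8   9  10
  0   T   F   F   F   F   F   F   F   F   F   F
  1   T   F   F   F   T   F   F   F   F   F   F
  2   T   F   F   F   T   F   F   F   T   F   F
  3   T   F   F   F   T   F   F   F   T   F   F
  4   T   F   F   F   T   F   F   F   T   F   F
  5   T   F   F   F   T   F   T   F   T   F   T
  6   T   F   F   F   T   F   T   F   T   F   T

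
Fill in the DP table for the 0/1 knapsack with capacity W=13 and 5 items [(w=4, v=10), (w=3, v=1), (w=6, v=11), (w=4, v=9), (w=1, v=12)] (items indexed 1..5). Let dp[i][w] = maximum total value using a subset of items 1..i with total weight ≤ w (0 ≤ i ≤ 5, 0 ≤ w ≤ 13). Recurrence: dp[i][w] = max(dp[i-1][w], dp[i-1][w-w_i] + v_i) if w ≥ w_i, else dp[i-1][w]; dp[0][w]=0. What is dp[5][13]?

i\w   0   1   2   3   4   5   6   7   8   9  10  11  12  13
  0   0   0   0   0   0   0   0   0   0   0   0   0   0   0
  1   0   0   0   0  10  10  10  10  10  10  10  10  10  10
  2   0   0   0   1  10  10  10  11  11  11  11  11  11  11
  3   0   0   0   1  10  10  11  11  11  12  21  21  21  22
  4   0   0   0   1  10  10  11  11  19  19  21  21  21  22
  5   0  12  12  12  13  22  22  23  23  31  31  33  33  33

33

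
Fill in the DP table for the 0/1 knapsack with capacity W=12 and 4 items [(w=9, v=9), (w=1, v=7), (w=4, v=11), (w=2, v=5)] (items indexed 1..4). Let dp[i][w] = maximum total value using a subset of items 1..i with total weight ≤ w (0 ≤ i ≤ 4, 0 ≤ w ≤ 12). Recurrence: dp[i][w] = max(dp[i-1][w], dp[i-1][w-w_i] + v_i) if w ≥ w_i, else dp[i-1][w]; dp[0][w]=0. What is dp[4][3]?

i\w   0   1   2   3   4   5   6   7   8   9  10  11  12
  0   0   0   0   0   0   0   0   0   0   0   0   0   0
  1   0   0   0   0   0   0   0   0   0   9   9   9   9
  2   0   7   7   7   7   7   7   7   7   9  16  16  16
  3   0   7   7   7  11  18  18  18  18  18  18  18  18
  4   0   7   7  12  12  18  18  23  23  23  23  23  23

12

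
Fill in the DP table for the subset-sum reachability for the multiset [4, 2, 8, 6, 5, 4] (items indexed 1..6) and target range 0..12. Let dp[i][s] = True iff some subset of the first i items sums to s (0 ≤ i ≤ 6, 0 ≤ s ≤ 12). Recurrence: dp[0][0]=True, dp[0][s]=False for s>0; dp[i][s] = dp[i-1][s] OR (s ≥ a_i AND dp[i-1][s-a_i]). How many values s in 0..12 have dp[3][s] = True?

7

i\s   0   1   2   3   4   5   6   7   8   9  10  11  12
  0   T   F   F   F   F   F   F   F   F   F   F   F   F
  1   T   F   F   F   T   F   F   F   F   F   F   F   F
  2   T   F   T   F   T   F   T   F   F   F   F   F   F
  3   T   F   T   F   T   F   T   F   T   F   T   F   T
  4   T   F   T   F   T   F   T   F   T   F   T   F   T
  5   T   F   T   F   T   T   T   T   T   T   T   T   T
  6   T   F   T   F   T   T   T   T   T   T   T   T   T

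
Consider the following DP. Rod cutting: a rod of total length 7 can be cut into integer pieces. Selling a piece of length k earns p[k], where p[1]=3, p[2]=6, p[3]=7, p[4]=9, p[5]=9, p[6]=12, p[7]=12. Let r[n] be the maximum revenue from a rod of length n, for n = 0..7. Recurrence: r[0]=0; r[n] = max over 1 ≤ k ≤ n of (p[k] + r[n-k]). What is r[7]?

   n    0    1    2    3    4    5    6    7
r[n]    0    3    6    9   12   15   18   21

21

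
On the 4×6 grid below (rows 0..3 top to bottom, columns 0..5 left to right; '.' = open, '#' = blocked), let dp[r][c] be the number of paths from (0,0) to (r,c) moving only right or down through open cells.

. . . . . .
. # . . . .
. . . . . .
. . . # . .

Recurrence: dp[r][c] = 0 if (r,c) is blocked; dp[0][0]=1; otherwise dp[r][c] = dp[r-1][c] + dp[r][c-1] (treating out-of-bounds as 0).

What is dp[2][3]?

r\c   0   1   2   3   4   5
  0   1   1   1   1   1   1
  1   1   0   1   2   3   4
  2   1   1   2   4   7  11
  3   1   2   4   0   7  18

4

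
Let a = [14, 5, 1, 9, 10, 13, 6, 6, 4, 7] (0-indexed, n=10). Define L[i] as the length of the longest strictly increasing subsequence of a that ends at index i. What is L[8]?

   i    0    1    2    3    4    5    6    7    8    9
a[i]   14    5    1    9   10   13    6    6    4    7
L[i]    1    1    1    2    3    4    2    2    2    3

2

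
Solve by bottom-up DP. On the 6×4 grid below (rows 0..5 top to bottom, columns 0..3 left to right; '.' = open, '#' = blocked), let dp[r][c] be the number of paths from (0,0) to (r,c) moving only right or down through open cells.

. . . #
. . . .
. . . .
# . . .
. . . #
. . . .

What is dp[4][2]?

12

r\c   0   1   2   3
  0   1   1   1   0
  1   1   2   3   3
  2   1   3   6   9
  3   0   3   9  18
  4   0   3  12   0
  5   0   3  15  15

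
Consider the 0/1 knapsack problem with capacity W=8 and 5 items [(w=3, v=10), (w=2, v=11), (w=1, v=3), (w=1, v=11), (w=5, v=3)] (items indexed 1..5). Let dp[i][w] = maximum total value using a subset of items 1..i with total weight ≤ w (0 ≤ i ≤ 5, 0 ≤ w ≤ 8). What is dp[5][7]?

i\w   0   1   2   3   4   5   6   7   8
  0   0   0   0   0   0   0   0   0   0
  1   0   0   0  10  10  10  10  10  10
  2   0   0  11  11  11  21  21  21  21
  3   0   3  11  14  14  21  24  24  24
  4   0  11  14  22  25  25  32  35  35
  5   0  11  14  22  25  25  32  35  35

35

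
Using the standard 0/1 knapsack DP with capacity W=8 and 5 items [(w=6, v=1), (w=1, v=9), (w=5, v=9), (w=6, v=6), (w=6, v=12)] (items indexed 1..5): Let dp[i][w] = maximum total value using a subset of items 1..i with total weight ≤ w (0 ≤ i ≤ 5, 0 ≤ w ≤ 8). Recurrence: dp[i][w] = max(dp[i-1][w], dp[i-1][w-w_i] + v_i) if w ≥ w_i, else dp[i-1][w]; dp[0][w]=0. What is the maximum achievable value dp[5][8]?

i\w   0   1   2   3   4   5   6   7   8
  0   0   0   0   0   0   0   0   0   0
  1   0   0   0   0   0   0   1   1   1
  2   0   9   9   9   9   9   9  10  10
  3   0   9   9   9   9   9  18  18  18
  4   0   9   9   9   9   9  18  18  18
  5   0   9   9   9   9   9  18  21  21

21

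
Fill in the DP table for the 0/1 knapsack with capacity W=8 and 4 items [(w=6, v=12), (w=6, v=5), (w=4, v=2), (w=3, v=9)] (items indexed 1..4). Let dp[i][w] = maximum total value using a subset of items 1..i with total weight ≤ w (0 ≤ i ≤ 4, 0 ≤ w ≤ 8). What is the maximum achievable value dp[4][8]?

i\w   0   1   2   3   4   5   6   7   8
  0   0   0   0   0   0   0   0   0   0
  1   0   0   0   0   0   0  12  12  12
  2   0   0   0   0   0   0  12  12  12
  3   0   0   0   0   2   2  12  12  12
  4   0   0   0   9   9   9  12  12  12

12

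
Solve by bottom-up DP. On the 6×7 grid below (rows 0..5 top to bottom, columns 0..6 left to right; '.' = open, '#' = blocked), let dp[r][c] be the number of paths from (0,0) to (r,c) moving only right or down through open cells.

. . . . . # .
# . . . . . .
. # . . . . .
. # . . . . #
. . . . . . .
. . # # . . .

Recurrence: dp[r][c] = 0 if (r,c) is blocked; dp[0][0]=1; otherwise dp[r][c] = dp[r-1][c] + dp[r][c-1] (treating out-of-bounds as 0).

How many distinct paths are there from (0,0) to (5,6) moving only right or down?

r\c   0   1   2   3   4   5   6
  0   1   1   1   1   1   0   0
  1   0   1   2   3   4   4   4
  2   0   0   2   5   9  13  17
  3   0   0   2   7  16  29   0
  4   0   0   2   9  25  54  54
  5   0   0   0   0  25  79 133

133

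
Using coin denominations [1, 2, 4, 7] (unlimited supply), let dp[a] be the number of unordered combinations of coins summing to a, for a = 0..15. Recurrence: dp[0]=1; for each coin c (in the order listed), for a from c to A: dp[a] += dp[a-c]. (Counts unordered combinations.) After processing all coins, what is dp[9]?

11

after  coin     0     1     2     3     4     5     6     7     8     9    10    11    12    13    14    15
          1     1     1     1     1     1     1     1     1     1     1     1     1     1     1     1     1
          2     1     1     2     2     3     3     4     4     5     5     6     6     7     7     8     8
          4     1     1     2     2     4     4     6     6     9     9    12    12    16    16    20    20
          7     1     1     2     2     4     4     6     7    10    11    14    16    20    22    27    30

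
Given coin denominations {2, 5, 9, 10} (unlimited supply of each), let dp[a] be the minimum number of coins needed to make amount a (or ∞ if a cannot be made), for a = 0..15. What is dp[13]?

3

 a  0  1  2  3  4  5  6  7  8  9 10 11 12 13 14 15
dp  0  -  1  -  2  1  3  2  4  1  1  2  2  3  2  2
(- denotes ∞ / unreachable)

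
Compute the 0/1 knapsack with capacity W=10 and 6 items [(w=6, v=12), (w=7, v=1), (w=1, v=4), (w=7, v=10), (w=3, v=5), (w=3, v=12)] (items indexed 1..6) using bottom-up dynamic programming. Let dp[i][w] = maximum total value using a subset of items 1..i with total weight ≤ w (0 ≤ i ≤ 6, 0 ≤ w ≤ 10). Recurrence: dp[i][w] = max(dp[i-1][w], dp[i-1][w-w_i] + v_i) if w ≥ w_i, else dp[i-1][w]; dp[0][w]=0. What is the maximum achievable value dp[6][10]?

28

i\w   0   1   2   3   4   5   6   7   8   9  10
  0   0   0   0   0   0   0   0   0   0   0   0
  1   0   0   0   0   0   0  12  12  12  12  12
  2   0   0   0   0   0   0  12  12  12  12  12
  3   0   4   4   4   4   4  12  16  16  16  16
  4   0   4   4   4   4   4  12  16  16  16  16
  5   0   4   4   5   9   9  12  16  16  17  21
  6   0   4   4  12  16  16  17  21  21  24  28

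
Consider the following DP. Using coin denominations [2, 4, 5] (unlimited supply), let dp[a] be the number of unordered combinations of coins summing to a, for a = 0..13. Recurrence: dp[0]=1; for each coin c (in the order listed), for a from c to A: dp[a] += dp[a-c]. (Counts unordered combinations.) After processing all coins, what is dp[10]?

after  coin     0     1     2     3     4     5     6     7     8     9    10    11    12    13
          2     1     0     1     0     1     0     1     0     1     0     1     0     1     0
          4     1     0     1     0     2     0     2     0     3     0     3     0     4     0
          5     1     0     1     0     2     1     2     1     3     2     4     2     5     3

4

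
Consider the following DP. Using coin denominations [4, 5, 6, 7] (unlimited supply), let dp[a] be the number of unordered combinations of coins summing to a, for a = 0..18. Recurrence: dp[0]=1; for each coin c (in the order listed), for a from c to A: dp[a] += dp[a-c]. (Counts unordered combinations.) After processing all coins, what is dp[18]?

after  coin     0     1     2     3     4     5     6     7     8     9    10    11    12    13    14    15    16    17    18
          4     1     0     0     0     1     0     0     0     1     0     0     0     1     0     0     0     1     0     0
          5     1     0     0     0     1     1     0     0     1     1     1     0     1     1     1     1     1     1     1
          6     1     0     0     0     1     1     1     0     1     1     2     1     2     1     2     2     3     2     3
          7     1     0     0     0     1     1     1     1     1     1     2     2     3     2     3     3     4     4     5

5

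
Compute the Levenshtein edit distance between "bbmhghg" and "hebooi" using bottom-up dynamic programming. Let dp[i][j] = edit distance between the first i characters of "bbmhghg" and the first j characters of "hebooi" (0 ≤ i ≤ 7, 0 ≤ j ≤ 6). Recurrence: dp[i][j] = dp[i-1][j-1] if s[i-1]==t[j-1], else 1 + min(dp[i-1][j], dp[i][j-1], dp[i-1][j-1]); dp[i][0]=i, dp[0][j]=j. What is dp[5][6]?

   ''  h  e  b  o  o  i
''  0  1  2  3  4  5  6
 b  1  1  2  2  3  4  5
 b  2  2  2  2  3  4  5
 m  3  3  3  3  3  4  5
 h  4  3  4  4  4  4  5
 g  5  4  4  5  5  5  5
 h  6  5  5  5  6  6  6
 g  7  6  6  6  6  7  7

5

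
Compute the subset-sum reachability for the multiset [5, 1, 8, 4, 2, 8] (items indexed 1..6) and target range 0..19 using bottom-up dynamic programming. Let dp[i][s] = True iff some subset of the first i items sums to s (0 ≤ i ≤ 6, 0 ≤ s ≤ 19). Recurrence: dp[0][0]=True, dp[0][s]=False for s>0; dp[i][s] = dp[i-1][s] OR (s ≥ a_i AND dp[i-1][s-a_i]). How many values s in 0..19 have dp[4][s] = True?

13

i\s   0   1   2   3   4   5   6   7   8   9  10  11  12  13  14  15  16  17  18  19
  0   T   F   F   F   F   F   F   F   F   F   F   F   F   F   F   F   F   F   F   F
  1   T   F   F   F   F   T   F   F   F   F   F   F   F   F   F   F   F   F   F   F
  2   T   T   F   F   F   T   T   F   F   F   F   F   F   F   F   F   F   F   F   F
  3   T   T   F   F   F   T   T   F   T   T   F   F   F   T   T   F   F   F   F   F
  4   T   T   F   F   T   T   T   F   T   T   T   F   T   T   T   F   F   T   T   F
  5   T   T   T   T   T   T   T   T   T   T   T   T   T   T   T   T   T   T   T   T
  6   T   T   T   T   T   T   T   T   T   T   T   T   T   T   T   T   T   T   T   T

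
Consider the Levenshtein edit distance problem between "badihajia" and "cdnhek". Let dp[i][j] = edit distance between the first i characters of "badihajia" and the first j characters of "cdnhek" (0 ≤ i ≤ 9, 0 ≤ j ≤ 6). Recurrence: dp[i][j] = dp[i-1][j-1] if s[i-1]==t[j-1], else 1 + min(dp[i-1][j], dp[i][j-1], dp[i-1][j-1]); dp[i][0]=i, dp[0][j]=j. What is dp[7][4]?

   ''  c  d  n  h  e  k
''  0  1  2  3  4  5  6
 b  1  1  2  3  4  5  6
 a  2  2  2  3  4  5  6
 d  3  3  2  3  4  5  6
 i  4  4  3  3  4  5  6
 h  5  5  4  4  3  4  5
 a  6  6  5  5  4  4  5
 j  7  7  6  6  5  5  5
 i  8  8  7  7  6  6  6
 a  9  9  8  8  7  7  7

5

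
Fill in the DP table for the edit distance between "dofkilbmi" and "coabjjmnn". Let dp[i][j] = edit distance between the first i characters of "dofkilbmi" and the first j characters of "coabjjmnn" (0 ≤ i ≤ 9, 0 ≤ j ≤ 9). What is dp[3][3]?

2

   ''  c  o  a  b  j  j  m  n  n
''  0  1  2  3  4  5  6  7  8  9
 d  1  1  2  3  4  5  6  7  8  9
 o  2  2  1  2  3  4  5  6  7  8
 f  3  3  2  2  3  4  5  6  7  8
 k  4  4  3  3  3  4  5  6  7  8
 i  5  5  4  4  4  4  5  6  7  8
 l  6  6  5  5  5  5  5  6  7  8
 b  7  7  6  6  5  6  6  6  7  8
 m  8  8  7  7  6  6  7  6  7  8
 i  9  9  8  8  7  7  7  7  7  8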